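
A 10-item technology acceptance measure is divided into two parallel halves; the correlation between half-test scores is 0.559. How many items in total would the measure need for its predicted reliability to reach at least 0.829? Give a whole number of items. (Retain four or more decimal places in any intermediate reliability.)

20

r_full = 2(0.559)/(1 + 0.559) = 0.7171
Solve Spearman-Brown for n: n = 0.829(1 − 0.7171) / [0.7171(1 − 0.829)] = 1.9125
Required items = 1.9125 × 10 = 19.12, so 20 items.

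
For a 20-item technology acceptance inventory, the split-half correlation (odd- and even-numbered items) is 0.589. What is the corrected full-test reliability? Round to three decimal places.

0.741

r_full = 2r_hh / (1 + r_hh) = 2 × 0.589 / (1 + 0.589)
r_full = 1.1780 / 1.5890 ≈ 0.7413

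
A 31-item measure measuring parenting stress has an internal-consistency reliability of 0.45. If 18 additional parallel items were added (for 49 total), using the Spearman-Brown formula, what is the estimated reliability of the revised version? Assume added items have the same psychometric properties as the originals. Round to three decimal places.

0.564

Length ratio n = 49/31 = 1.5806
By Spearman-Brown, r_new = n r / (1 + (n − 1) r).
r_new = (1.5806 × 0.45) / (1 + (1.5806 − 1) × 0.45)
r_new = 0.7113 / 1.2613 ≈ 0.5639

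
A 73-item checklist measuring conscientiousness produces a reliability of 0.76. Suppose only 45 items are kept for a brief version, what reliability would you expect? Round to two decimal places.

n = 45/73 = 0.6164
r_new = (0.6164 × 0.76) / (1 + (0.6164 − 1) × 0.76)
r_new = 0.4685 / 0.7085 ≈ 0.6613

0.66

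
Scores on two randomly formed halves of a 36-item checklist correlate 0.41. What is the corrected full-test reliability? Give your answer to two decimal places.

The full test is twice the length of either half (n = 2).
r_full = 2(0.41) / (1 + 0.41)
r_full = 0.8200 / 1.4100 ≈ 0.5816

0.58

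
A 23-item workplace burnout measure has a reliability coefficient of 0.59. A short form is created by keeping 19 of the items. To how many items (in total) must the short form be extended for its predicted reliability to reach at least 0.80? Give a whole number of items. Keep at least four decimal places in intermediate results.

First, r for the 19-item form: n = 19/23 = 0.8261, so r_19 = 0.8261·0.59/(1 + (0.8261 − 1)·0.59) = 0.5431
Length factor from the short form to reach 0.80: n' = 0.80(1 − 0.5431) / [0.5431(1 − 0.80)] ≈ 3.3651
Total items = 3.3651 × 19 = 63.94, rounded up to 64.

64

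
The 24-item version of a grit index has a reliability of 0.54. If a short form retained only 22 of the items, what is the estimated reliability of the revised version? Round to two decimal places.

0.52

The new length is 22/24 = 0.9167 times the old.
r_new = (0.9167 × 0.54) / (1 + (0.9167 − 1) × 0.54)
r_new = 0.4950 / 0.9550 ≈ 0.5183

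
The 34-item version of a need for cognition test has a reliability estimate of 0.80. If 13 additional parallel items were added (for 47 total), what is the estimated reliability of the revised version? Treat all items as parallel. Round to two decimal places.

0.85

n = 47/34 = 1.3824
Spearman-Brown: r_new = n·r / (1 + (n − 1)·r)
r_new = (1.3824 × 0.80) / (1 + (1.3824 − 1) × 0.80)
     = 1.1059 / 1.3059 = 0.8468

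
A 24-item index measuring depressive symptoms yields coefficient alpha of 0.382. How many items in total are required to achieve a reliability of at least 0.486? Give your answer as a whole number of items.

Invert Spearman-Brown to solve for n:
n = r*(1 − r) / [ r (1 − r*) ]
n = [0.486 × 0.618] / [0.382 × 0.514]
  = 0.300348 / 0.196348 = 1.5297
So the test needs 1.5297 × 24 ≈ 36.71 items; rounding up, 37.

37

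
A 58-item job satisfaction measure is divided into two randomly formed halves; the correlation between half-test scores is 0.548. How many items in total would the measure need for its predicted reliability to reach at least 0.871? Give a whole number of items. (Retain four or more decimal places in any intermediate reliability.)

r_full = 2(0.548)/(1 + 0.548) = 0.7080
n = r_tgt(1 − r_full) / [r_full(1 − r_tgt)] = 0.871 × 0.2920 / (0.7080 × 0.129) ≈ 2.7847
Required items = 2.7847 × 58 = 161.51, so 162 items.

162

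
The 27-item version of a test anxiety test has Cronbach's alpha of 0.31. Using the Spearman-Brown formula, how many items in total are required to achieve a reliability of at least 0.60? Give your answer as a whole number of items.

91

n = [0.60 × 0.69] / [0.31 × 0.40]
n = 0.4140 / 0.1240 ≈ 3.3387
Items needed = n × 27 = 3.3387 × 27 ≈ 90.14 → round up to 91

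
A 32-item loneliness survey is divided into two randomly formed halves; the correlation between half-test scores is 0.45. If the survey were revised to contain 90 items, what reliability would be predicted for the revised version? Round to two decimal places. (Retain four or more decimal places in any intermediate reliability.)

Full-test reliability from the split-half r: r_full = 2(0.45)/(1 + 0.45) = 0.6207
Then adjust to 90 items: n = 90/32 = 2.8125
r_new = n·r_full / (1 + (n − 1)·r_full) = 1.7457 / 2.1250 ≈ 0.8215

0.82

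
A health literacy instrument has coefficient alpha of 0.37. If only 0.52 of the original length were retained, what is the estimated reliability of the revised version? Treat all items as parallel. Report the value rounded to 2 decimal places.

0.23

r_new = (0.52 × 0.37) / (1 + (0.52 − 1) × 0.37)
r_new = 0.1924 / 0.8224 ≈ 0.2339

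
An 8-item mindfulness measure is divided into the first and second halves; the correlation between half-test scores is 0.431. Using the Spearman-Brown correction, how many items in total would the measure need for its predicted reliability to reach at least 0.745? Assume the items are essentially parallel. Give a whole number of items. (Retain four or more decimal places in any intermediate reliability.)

r_full = 2(0.431)/(1 + 0.431) = 0.6024
n = r_tgt(1 − r_full) / [r_full(1 − r_tgt)] = 0.745 × 0.3976 / (0.6024 × 0.255) ≈ 1.9283
Items = 1.9283 × 8 ≈ 15.43 → 16

16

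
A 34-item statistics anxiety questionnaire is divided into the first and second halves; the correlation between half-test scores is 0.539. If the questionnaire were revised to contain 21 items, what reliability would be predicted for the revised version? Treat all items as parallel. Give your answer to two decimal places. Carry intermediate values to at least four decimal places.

First correct the split-half correlation to full-test reliability: r_full = 2 × 0.539 / (1 + 0.539) ≈ 0.7005
Length factor from 34 to 21 items: n = 21/34 = 0.6176
r_new = n·r_full / (1 + (n − 1)·r_full) = 0.4326 / 0.7321 ≈ 0.5909

0.59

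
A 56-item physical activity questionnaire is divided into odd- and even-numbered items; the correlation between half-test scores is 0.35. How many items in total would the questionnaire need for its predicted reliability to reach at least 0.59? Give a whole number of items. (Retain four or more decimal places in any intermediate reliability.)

75

Corrected full-test reliability: r_full = 2 × 0.35 / (1 + 0.35) ≈ 0.5185
Solve Spearman-Brown for n: n = 0.59(1 − 0.5185) / [0.5185(1 − 0.59)] = 1.3363
Items = 1.3363 × 56 ≈ 74.83 → 75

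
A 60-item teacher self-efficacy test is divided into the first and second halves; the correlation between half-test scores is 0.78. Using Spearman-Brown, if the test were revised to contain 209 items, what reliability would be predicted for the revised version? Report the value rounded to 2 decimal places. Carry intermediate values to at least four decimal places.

Spearman-Brown correction (n = 2): r_full = 2·0.78/(1 + 0.78) = 0.8764
Length factor from 60 to 209 items: n = 209/60 = 3.4833
r_new = n·r_full / (1 + (n − 1)·r_full) = 3.0528 / 3.1764 ≈ 0.9611

0.96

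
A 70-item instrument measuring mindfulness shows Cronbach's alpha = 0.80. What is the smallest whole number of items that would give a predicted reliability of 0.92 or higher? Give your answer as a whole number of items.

n = [0.92 × 0.20] / [0.80 × 0.08]
  = 0.1840 / 0.0640 = 2.8750
2.8750 × 70 = 201.25 → 202 items

202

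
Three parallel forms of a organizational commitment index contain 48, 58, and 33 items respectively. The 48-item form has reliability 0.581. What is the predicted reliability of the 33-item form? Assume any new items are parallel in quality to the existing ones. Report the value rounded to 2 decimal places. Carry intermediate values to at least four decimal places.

0.49

The 58-item form is not needed; work directly from the 48-item form with n = 33/48 = 0.6875.
r_{33} = n·r / (1 + (n − 1)·r) = 0.3994 / 0.8184 ≈ 0.4880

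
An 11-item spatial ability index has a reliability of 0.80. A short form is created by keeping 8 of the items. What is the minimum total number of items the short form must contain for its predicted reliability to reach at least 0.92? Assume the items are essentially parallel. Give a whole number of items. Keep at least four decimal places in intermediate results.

First, r for the 8-item form: n = 8/11 = 0.7273, so r_8 = 0.7273·0.80/(1 + (0.7273 − 1)·0.80) = 0.7442
Length factor from the short form to reach 0.92: n' = 0.92(1 − 0.7442) / [0.7442(1 − 0.92)] ≈ 3.9528
Items = 3.9528 × 8 ≈ 31.62 → 32

32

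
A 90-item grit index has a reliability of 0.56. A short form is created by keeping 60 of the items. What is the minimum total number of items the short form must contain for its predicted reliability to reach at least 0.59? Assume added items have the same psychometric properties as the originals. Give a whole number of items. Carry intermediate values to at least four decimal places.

First, r for the 60-item form: n = 60/90 = 0.6667, so r_60 = 0.6667·0.56/(1 + (0.6667 − 1)·0.56) = 0.4590
Then solve for n' with r_old = 0.4590, r_target = 0.59: n' = 0.59(1 − 0.4590)/[0.4590(1 − 0.59)] = 1.6961
Total items = 1.6961 × 60 = 101.77, rounded up to 102.

102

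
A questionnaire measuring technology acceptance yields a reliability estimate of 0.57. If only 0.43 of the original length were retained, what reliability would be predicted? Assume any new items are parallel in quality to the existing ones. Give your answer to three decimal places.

r_new = (0.43 × 0.57) / (1 + (0.43 − 1) × 0.57)
r_new = 0.2451 / 0.6751 ≈ 0.3631

0.363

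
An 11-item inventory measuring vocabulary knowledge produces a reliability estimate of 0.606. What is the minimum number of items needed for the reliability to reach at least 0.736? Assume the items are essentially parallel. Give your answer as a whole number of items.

20

Invert Spearman-Brown to solve for n:
n = r*(1 − r) / [ r (1 − r*) ]
n = 0.736 × (1 − 0.606) / [ 0.606 × (1 − 0.736) ]
  = 0.289984 / 0.159984 = 1.8126
1.8126 × 11 = 19.94 → 20 items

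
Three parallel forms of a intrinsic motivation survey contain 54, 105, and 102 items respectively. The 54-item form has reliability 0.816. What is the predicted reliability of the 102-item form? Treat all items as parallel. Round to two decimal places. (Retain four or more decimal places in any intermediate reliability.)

0.89

The 105-item form is not needed; work directly from the 54-item form with n = 102/54 = 1.8889.
r_{102} = n·r / (1 + (n − 1)·r) = 1.5413 / 1.7253 ≈ 0.8934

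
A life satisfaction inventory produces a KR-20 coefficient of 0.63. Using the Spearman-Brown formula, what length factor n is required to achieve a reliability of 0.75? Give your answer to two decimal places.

1.76

Rearranging the Spearman-Brown formula for n,
n = r*(1 − r) / [ r (1 − r*) ]
n = [0.75 × 0.37] / [0.63 × 0.25]
  = 0.2775 / 0.1575 = 1.7619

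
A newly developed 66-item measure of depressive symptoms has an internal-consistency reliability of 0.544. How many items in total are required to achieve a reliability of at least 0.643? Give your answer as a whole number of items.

Rearranging the Spearman-Brown formula for n,
n = r*(1 − r) / [ r (1 − r*) ]
n = [0.643 × 0.456] / [0.544 × 0.357]
  = 0.293208 / 0.194208 = 1.5098
Items needed = n × 66 = 1.5098 × 66 ≈ 99.65 → round up to 100

100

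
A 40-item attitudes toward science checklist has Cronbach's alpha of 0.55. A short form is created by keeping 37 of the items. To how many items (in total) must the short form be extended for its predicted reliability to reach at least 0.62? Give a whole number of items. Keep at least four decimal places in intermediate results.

Short-form reliability: n = 37/40 = 0.9250; r_37 = n·r/(1+(n−1)r) ≈ 0.5306
Then solve for n' with r_old = 0.5306, r_target = 0.62: n' = 0.62(1 − 0.5306)/[0.5306(1 − 0.62)] = 1.4434
Items = 1.4434 × 37 ≈ 53.41 → 54

54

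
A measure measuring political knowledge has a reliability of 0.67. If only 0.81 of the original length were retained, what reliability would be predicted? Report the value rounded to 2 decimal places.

0.62

Spearman-Brown: r_new = n·r / (1 + (n − 1)·r)
r_new = 0.81·0.67 / [1 + (0.81 − 1)·0.67]
     = 0.5427 / 0.8727 = 0.6219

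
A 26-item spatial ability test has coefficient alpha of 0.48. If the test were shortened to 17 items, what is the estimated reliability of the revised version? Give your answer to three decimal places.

n = 17/26 = 0.6538
Spearman-Brown: r_new = n·r / (1 + (n − 1)·r)
r_new = (0.6538 × 0.48) / (1 + (0.6538 − 1) × 0.48)
r_new = 0.3138 / 0.8338 ≈ 0.3763

0.376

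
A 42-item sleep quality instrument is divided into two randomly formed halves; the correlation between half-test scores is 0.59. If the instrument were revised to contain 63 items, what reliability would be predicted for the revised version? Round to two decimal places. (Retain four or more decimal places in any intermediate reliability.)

First correct the split-half correlation to full-test reliability: r_full = 2 × 0.59 / (1 + 0.59) ≈ 0.7421
Then adjust to 63 items: n = 63/42 = 1.5000
r_new = n·r_full / (1 + (n − 1)·r_full) = 1.1132 / 1.3710 ≈ 0.8120

0.81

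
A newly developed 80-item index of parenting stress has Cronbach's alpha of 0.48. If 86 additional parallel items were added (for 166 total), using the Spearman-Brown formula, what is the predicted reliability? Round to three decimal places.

0.657

n = 166/80 = 2.075
r_new = (2.075 × 0.48) / (1 + (2.075 − 1) × 0.48)
     = 0.9960 / 1.5160 = 0.6570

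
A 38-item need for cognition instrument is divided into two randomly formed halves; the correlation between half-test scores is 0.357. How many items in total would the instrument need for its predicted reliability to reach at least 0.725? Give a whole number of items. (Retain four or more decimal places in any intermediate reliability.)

91

Corrected full-test reliability: r_full = 2 × 0.357 / (1 + 0.357) ≈ 0.5262
Solve Spearman-Brown for n: n = 0.725(1 − 0.5262) / [0.5262(1 − 0.725)] = 2.3738
Items = 2.3738 × 38 ≈ 90.20 → 91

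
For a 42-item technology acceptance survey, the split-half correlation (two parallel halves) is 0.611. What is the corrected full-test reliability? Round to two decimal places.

r_full = 2(0.611) / (1 + 0.611)
       = 1.2220 / 1.6110 = 0.7585

0.76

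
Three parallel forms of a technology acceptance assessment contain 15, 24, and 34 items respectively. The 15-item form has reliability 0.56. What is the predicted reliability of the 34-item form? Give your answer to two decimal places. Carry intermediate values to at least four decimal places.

Only the ratio of lengths matters: n = 34/15 = 2.2667
r_{34} = n·r / (1 + (n − 1)·r) = 1.2694 / 1.7094 ≈ 0.7426

0.74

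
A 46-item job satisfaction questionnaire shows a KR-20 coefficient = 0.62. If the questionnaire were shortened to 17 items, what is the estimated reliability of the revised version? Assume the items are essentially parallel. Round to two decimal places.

0.38

Length ratio n = 17/46 = 0.3696
Spearman-Brown: r_new = n·r / (1 + (n − 1)·r)
r_new = 0.3696·0.62 / [1 + (0.3696 − 1)·0.62]
r_new = 0.2292 / 0.6092 ≈ 0.3762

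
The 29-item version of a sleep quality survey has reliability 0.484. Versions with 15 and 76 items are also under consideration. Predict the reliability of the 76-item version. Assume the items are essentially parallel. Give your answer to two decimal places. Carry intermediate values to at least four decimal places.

Only the ratio of lengths matters: n = 76/29 = 2.6207
r_{76} = n·r / (1 + (n − 1)·r) = 1.2684 / 1.7844 ≈ 0.7108

0.71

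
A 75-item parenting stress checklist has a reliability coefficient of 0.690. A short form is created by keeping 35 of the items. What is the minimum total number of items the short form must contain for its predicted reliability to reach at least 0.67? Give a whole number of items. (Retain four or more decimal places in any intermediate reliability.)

First, r for the 35-item form: n = 35/75 = 0.4667, so r_35 = 0.4667·0.690/(1 + (0.4667 − 1)·0.690) = 0.5095
Then solve for n' with r_old = 0.5095, r_target = 0.67: n' = 0.67(1 − 0.5095)/[0.5095(1 − 0.67)] = 1.9546
Total items = 1.9546 × 35 = 68.41, rounded up to 69.

69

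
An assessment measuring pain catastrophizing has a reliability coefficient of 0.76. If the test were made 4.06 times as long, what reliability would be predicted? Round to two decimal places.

0.93

r_new = (4.06 × 0.76) / (1 + (4.06 − 1) × 0.76)
r_new = 3.0856 / 3.3256 ≈ 0.9278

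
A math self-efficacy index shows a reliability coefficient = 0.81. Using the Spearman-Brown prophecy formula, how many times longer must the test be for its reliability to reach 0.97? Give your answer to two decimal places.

Invert Spearman-Brown to solve for n:
n = r*(1 − r) / [ r (1 − r*) ]
n = [0.97 × 0.19] / [0.81 × 0.03]
  = 0.1843 / 0.0243 = 7.5844

7.58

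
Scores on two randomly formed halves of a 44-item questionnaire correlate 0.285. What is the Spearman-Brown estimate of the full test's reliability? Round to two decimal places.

r_full = 2r_hh / (1 + r_hh) = 2 × 0.285 / (1 + 0.285)
       = 0.5700 / 1.2850 = 0.4436

0.44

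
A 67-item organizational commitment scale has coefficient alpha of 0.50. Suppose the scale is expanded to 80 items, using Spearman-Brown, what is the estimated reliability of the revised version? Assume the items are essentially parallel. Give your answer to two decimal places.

0.54

The new length is 80/67 = 1.194 times the old.
Spearman-Brown: r_new = n·r / (1 + (n − 1)·r)
r_new = 1.194·0.50 / [1 + (1.194 − 1)·0.50]
r_new = 0.5970 / 1.0970 ≈ 0.5442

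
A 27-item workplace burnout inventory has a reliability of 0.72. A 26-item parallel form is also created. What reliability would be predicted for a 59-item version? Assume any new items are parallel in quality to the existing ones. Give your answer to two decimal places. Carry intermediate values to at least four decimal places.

0.85

The 26-item form is not needed; work directly from the 27-item form with n = 59/27 = 2.1852.
r_{59} = n·r / (1 + (n − 1)·r) = 1.5733 / 1.8533 ≈ 0.8489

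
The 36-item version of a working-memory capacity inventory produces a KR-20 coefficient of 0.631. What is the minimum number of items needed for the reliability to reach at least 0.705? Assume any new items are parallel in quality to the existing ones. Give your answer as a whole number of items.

Spearman-Brown solved for the length factor n:
n = r*(1 − r) / [ r (1 − r*) ]
n = 0.705(1 − 0.631) / [0.631(1 − 0.705)]
  = 0.260145 / 0.186145 = 1.3975
So the test needs 1.3975 × 36 ≈ 50.31 items; rounding up, 51.

51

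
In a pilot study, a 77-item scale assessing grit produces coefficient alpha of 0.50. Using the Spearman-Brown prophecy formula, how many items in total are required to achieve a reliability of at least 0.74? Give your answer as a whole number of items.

Spearman-Brown solved for the length factor n:
n = r*(1 − r) / [ r (1 − r*) ]
n = 0.74(1 − 0.50) / [0.50(1 − 0.74)]
n = 0.3700 / 0.1300 ≈ 2.8462
2.8462 × 77 = 219.16 → 220 items

220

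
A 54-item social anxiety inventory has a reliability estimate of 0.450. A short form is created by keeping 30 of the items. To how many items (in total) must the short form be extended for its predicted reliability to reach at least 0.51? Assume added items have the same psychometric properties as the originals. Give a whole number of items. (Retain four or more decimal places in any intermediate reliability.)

69

First, r for the 30-item form: n = 30/54 = 0.5556, so r_30 = 0.5556·0.450/(1 + (0.5556 − 1)·0.450) = 0.3125
Then solve for n' with r_old = 0.3125, r_target = 0.51: n' = 0.51(1 − 0.3125)/[0.3125(1 − 0.51)] = 2.2898
Total items = 2.2898 × 30 = 68.69, rounded up to 69.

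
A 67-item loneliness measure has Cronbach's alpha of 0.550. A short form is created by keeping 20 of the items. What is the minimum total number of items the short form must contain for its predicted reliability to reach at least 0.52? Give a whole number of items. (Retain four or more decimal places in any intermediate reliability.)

60

First, r for the 20-item form: n = 20/67 = 0.2985, so r_20 = 0.2985·0.550/(1 + (0.2985 − 1)·0.550) = 0.2673
Then solve for n' with r_old = 0.2673, r_target = 0.52: n' = 0.52(1 − 0.2673)/[0.2673(1 − 0.52)] = 2.9695
Total items = 2.9695 × 20 = 59.39, rounded up to 60.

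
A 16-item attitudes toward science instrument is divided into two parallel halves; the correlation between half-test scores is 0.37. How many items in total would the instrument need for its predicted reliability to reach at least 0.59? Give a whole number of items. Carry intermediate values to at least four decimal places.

20

r_full = 2(0.37)/(1 + 0.37) = 0.5401
Solve Spearman-Brown for n: n = 0.59(1 − 0.5401) / [0.5401(1 − 0.59)] = 1.2253
Required items = 1.2253 × 16 = 19.60, so 20 items.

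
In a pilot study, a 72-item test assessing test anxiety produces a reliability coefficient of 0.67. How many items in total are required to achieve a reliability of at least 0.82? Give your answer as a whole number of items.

162

Spearman-Brown solved for the length factor n:
n = r_target (1 − r_old) / [ r_old (1 − r_target) ]
n = 0.82 × (1 − 0.67) / [ 0.67 × (1 − 0.82) ]
  = 0.2706 / 0.1206 = 2.2438
2.2438 × 72 = 161.55 → 162 items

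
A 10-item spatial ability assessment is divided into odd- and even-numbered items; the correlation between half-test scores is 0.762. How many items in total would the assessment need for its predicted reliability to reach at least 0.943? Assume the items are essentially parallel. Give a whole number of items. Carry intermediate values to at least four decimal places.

r_full = 2(0.762)/(1 + 0.762) = 0.8649
n = r_tgt(1 − r_full) / [r_full(1 − r_tgt)] = 0.943 × 0.1351 / (0.8649 × 0.057) ≈ 2.5842
Required items = 2.5842 × 10 = 25.84, so 26 items.

26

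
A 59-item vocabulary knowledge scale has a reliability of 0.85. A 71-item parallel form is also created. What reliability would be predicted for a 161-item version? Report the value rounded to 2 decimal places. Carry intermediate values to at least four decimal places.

0.94

Only the ratio of lengths matters: n = 161/59 = 2.7288
r_{161} = n·r / (1 + (n − 1)·r) = 2.3195 / 2.4695 ≈ 0.9393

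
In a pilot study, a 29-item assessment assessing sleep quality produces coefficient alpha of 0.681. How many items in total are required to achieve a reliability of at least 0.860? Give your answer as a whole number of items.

84

Rearranging the Spearman-Brown formula for n,
n = r_target (1 − r_old) / [ r_old (1 − r_target) ]
n = 0.860(1 − 0.681) / [0.681(1 − 0.860)]
n = 0.274340 / 0.095340 ≈ 2.8775
2.8775 × 29 = 83.45 → 84 items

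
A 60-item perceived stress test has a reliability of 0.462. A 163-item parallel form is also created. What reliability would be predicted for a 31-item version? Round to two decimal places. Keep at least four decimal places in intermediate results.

Only the ratio of lengths matters: n = 31/60 = 0.5167
r_{31} = n·r / (1 + (n − 1)·r) = 0.2387 / 0.7767 ≈ 0.3073

0.31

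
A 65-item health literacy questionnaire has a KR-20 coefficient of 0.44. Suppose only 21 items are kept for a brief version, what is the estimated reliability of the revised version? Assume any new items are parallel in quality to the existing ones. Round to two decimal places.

0.20

Length ratio n = 21/65 = 0.3231
r_new = (0.3231 × 0.44) / (1 + (0.3231 − 1) × 0.44)
r_new = 0.1422 / 0.7022 ≈ 0.2025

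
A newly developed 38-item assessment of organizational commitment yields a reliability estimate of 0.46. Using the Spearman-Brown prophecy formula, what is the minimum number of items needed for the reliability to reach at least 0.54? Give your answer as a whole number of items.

n = 0.54 × (1 − 0.46) / [ 0.46 × (1 − 0.54) ]
n = 0.2916 / 0.2116 ≈ 1.3781
1.3781 × 38 = 52.37 → 53 items

53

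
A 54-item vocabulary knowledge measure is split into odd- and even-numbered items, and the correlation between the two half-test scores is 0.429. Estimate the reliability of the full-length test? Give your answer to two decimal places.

0.60

Apply the Spearman-Brown correction with n = 2:
r_full = 2(0.429) / (1 + 0.429)
r_full = 0.8580 / 1.4290 ≈ 0.6004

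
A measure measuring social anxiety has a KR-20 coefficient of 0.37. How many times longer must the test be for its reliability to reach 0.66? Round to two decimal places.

Invert Spearman-Brown to solve for n:
n = r*(1 − r) / [ r (1 − r*) ]
n = 0.66(1 − 0.37) / [0.37(1 − 0.66)]
n = 0.4158 / 0.1258 ≈ 3.3052

3.31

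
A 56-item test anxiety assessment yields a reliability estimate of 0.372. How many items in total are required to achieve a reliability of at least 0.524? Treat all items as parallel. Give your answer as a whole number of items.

Spearman-Brown solved for the length factor n:
n = r_target (1 − r_old) / [ r_old (1 − r_target) ]
n = 0.524(1 − 0.372) / [0.372(1 − 0.524)]
n = 0.329072 / 0.177072 ≈ 1.8584
So the test needs 1.8584 × 56 ≈ 104.07 items; rounding up, 105.

105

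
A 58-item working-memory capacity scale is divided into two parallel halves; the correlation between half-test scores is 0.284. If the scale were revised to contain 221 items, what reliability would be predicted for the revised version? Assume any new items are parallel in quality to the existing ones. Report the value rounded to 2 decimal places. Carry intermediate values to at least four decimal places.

First correct the split-half correlation to full-test reliability: r_full = 2 × 0.284 / (1 + 0.284) ≈ 0.4424
Then adjust to 221 items: n = 221/58 = 3.8103
r_new = n·r_full / (1 + (n − 1)·r_full) = 1.6857 / 2.2433 ≈ 0.7514

0.75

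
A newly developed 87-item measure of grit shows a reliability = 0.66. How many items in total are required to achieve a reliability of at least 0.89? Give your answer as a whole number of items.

363

Rearranging the Spearman-Brown formula for n,
n = r_target (1 − r_old) / [ r_old (1 − r_target) ]
n = 0.89(1 − 0.66) / [0.66(1 − 0.89)]
  = 0.3026 / 0.0726 = 4.1680
Items needed = n × 87 = 4.1680 × 87 ≈ 362.62 → round up to 363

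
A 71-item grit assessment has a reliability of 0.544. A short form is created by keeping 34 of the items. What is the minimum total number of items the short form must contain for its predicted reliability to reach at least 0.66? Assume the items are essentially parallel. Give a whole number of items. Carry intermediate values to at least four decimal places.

First, r for the 34-item form: n = 34/71 = 0.4789, so r_34 = 0.4789·0.544/(1 + (0.4789 − 1)·0.544) = 0.3636
Then solve for n' with r_old = 0.3636, r_target = 0.66: n' = 0.66(1 − 0.3636)/[0.3636(1 − 0.66)] = 3.3976
Items = 3.3976 × 34 ≈ 115.52 → 116

116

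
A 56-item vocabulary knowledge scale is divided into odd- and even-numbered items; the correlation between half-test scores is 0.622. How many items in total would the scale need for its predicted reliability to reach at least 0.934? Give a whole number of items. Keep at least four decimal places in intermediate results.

Corrected full-test reliability: r_full = 2 × 0.622 / (1 + 0.622) ≈ 0.7670
Solve Spearman-Brown for n: n = 0.934(1 − 0.7670) / [0.7670(1 − 0.934)] = 4.2990
Items = 4.2990 × 56 ≈ 240.74 → 241

241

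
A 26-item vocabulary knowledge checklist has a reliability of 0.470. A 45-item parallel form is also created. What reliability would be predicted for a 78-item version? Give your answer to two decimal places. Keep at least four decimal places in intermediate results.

0.73

The 45-item form is not needed; work directly from the 26-item form with n = 78/26 = 3.0000.
r_{78} = n·r / (1 + (n − 1)·r) = 1.4100 / 1.9400 ≈ 0.7268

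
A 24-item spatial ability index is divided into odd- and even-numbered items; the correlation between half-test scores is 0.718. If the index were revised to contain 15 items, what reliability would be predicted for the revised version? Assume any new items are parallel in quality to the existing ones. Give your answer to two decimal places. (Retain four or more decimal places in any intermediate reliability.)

Full-test reliability from the split-half r: r_full = 2(0.718)/(1 + 0.718) = 0.8359
Length factor from 24 to 15 items: n = 15/24 = 0.6250
r_new = n·r_full / (1 + (n − 1)·r_full) = 0.5224 / 0.6865 ≈ 0.7610

0.76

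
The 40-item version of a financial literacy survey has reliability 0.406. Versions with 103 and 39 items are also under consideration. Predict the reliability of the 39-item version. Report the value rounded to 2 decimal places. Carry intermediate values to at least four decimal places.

The 103-item form is not needed; work directly from the 40-item form with n = 39/40 = 0.9750.
r_{39} = n·r / (1 + (n − 1)·r) = 0.3959 / 0.9899 ≈ 0.3999

0.40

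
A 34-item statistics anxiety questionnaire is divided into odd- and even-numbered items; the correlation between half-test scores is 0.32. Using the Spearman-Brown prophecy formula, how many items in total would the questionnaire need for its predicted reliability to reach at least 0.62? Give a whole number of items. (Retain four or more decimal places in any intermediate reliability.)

59

r_full = 2(0.32)/(1 + 0.32) = 0.4848
n = r_tgt(1 − r_full) / [r_full(1 − r_tgt)] = 0.62 × 0.5152 / (0.4848 × 0.38) ≈ 1.7339
Required items = 1.7339 × 34 = 58.95, so 59 items.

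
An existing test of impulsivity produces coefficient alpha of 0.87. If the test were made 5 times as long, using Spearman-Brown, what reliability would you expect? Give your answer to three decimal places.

0.971

r_new = 5·0.87 / [1 + (5 − 1)·0.87]
     = 4.3500 / 4.4800 = 0.9710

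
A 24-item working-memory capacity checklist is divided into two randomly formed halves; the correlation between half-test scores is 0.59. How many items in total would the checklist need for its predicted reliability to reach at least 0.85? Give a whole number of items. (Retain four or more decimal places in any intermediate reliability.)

48

Corrected full-test reliability: r_full = 2 × 0.59 / (1 + 0.59) ≈ 0.7421
Solve Spearman-Brown for n: n = 0.85(1 − 0.7421) / [0.7421(1 − 0.85)] = 1.9693
Items = 1.9693 × 24 ≈ 47.26 → 48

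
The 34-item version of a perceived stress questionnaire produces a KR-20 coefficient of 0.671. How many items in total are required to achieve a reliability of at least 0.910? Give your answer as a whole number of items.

Spearman-Brown solved for the length factor n:
n = r_target (1 − r_old) / [ r_old (1 − r_target) ]
n = [0.910 × 0.329] / [0.671 × 0.090]
  = 0.299390 / 0.060390 = 4.9576
Items needed = n × 34 = 4.9576 × 34 ≈ 168.56 → round up to 169

169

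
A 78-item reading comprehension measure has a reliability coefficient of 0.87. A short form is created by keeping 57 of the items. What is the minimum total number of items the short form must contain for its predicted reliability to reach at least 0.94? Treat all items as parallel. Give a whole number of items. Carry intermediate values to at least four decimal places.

First, r for the 57-item form: n = 57/78 = 0.7308, so r_57 = 0.7308·0.87/(1 + (0.7308 − 1)·0.87) = 0.8302
Then solve for n' with r_old = 0.8302, r_target = 0.94: n' = 0.94(1 − 0.8302)/[0.8302(1 − 0.94)] = 3.2043
Total items = 3.2043 × 57 = 182.65, rounded up to 183.

183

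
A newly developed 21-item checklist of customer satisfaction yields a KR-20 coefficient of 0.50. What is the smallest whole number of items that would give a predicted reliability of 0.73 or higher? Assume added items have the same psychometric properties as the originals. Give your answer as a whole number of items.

n = 0.73 × (1 − 0.50) / [ 0.50 × (1 − 0.73) ]
  = 0.3650 / 0.1350 = 2.7037
So the test needs 2.7037 × 21 ≈ 56.78 items; rounding up, 57.

57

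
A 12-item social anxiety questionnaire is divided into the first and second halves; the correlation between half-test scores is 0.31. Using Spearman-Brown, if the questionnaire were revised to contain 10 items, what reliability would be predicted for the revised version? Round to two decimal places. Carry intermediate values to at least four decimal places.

0.43

First correct the split-half correlation to full-test reliability: r_full = 2 × 0.31 / (1 + 0.31) ≈ 0.4733
Then adjust to 10 items: n = 10/12 = 0.8333
r_new = n·r_full / (1 + (n − 1)·r_full) = 0.3944 / 0.9211 ≈ 0.4282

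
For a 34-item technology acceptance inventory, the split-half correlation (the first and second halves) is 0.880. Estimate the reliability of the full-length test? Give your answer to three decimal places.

0.936

The full test is twice the length of either half (n = 2).
r_full = 2r_hh / (1 + r_hh) = 2 × 0.880 / (1 + 0.880)
       = 1.7600 / 1.8800 = 0.9362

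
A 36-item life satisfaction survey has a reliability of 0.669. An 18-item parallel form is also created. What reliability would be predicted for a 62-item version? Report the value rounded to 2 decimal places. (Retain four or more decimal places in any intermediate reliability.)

The 18-item form is not needed; work directly from the 36-item form with n = 62/36 = 1.7222.
r_{62} = n·r / (1 + (n − 1)·r) = 1.1522 / 1.4832 ≈ 0.7768

0.78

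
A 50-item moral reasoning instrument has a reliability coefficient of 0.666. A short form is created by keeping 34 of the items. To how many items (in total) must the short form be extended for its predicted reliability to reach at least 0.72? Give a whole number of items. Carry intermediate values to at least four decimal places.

65

Short-form reliability: n = 34/50 = 0.6800; r_34 = n·r/(1+(n−1)r) ≈ 0.5755
Length factor from the short form to reach 0.72: n' = 0.72(1 − 0.5755) / [0.5755(1 − 0.72)] ≈ 1.8967
Total items = 1.8967 × 34 = 64.49, rounded up to 65.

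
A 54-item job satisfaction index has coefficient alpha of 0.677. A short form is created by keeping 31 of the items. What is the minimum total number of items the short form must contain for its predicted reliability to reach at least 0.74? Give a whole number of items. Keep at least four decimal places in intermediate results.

Short-form reliability: n = 31/54 = 0.5741; r_31 = n·r/(1+(n−1)r) ≈ 0.5461
Length factor from the short form to reach 0.74: n' = 0.74(1 − 0.5461) / [0.5461(1 − 0.74)] ≈ 2.3656
Items = 2.3656 × 31 ≈ 73.33 → 74

74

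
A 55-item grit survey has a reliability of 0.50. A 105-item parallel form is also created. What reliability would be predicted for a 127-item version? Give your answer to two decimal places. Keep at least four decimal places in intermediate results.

The 105-item form is not needed; work directly from the 55-item form with n = 127/55 = 2.3091.
r_{127} = n·r / (1 + (n − 1)·r) = 1.1545 / 1.6545 ≈ 0.6978

0.70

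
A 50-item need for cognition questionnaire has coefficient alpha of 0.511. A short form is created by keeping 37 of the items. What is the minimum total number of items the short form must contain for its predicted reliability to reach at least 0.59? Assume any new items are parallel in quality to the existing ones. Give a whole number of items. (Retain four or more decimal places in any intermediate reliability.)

69

First, r for the 37-item form: n = 37/50 = 0.7400, so r_37 = 0.7400·0.511/(1 + (0.7400 − 1)·0.511) = 0.4361
Then solve for n' with r_old = 0.4361, r_target = 0.59: n' = 0.59(1 − 0.4361)/[0.4361(1 − 0.59)] = 1.8607
Total items = 1.8607 × 37 = 68.85, rounded up to 69.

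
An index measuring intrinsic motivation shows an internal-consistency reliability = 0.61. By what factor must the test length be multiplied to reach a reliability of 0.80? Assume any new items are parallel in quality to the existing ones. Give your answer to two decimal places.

Rearranging the Spearman-Brown formula for n,
n = r_target (1 − r_old) / [ r_old (1 − r_target) ]
n = 0.80(1 − 0.61) / [0.61(1 − 0.80)]
  = 0.3120 / 0.1220 = 2.5574

2.56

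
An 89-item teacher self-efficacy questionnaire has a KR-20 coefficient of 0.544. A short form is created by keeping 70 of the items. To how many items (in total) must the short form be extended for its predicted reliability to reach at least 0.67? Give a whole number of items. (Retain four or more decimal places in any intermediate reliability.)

Short-form reliability: n = 70/89 = 0.7865; r_70 = n·r/(1+(n−1)r) ≈ 0.4841
Length factor from the short form to reach 0.67: n' = 0.67(1 − 0.4841) / [0.4841(1 − 0.67)] ≈ 2.1637
Items = 2.1637 × 70 ≈ 151.46 → 152

152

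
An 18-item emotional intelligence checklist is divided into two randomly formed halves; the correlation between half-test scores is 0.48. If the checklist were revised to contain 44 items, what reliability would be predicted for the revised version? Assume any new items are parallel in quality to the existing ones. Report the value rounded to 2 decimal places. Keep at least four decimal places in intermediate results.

Full-test reliability from the split-half r: r_full = 2(0.48)/(1 + 0.48) = 0.6486
Then adjust to 44 items: n = 44/18 = 2.4444
r_new = n·r_full / (1 + (n − 1)·r_full) = 1.5854 / 1.9368 ≈ 0.8186

0.82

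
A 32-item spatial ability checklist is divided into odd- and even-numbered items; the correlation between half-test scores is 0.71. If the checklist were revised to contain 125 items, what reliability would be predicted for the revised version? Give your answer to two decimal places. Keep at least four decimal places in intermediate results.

0.95

First correct the split-half correlation to full-test reliability: r_full = 2 × 0.71 / (1 + 0.71) ≈ 0.8304
Then adjust to 125 items: n = 125/32 = 3.9062
r_new = n·r_full / (1 + (n − 1)·r_full) = 3.2437 / 3.4133 ≈ 0.9503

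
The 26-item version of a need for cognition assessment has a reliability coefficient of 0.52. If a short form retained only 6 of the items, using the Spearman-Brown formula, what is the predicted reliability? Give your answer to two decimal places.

0.20

The new length is 6/26 = 0.2308 times the old.
By Spearman-Brown, r_new = n r / (1 + (n − 1) r).
r_new = 0.2308·0.52 / [1 + (0.2308 − 1)·0.52]
r_new = 0.1200 / 0.6000 ≈ 0.2000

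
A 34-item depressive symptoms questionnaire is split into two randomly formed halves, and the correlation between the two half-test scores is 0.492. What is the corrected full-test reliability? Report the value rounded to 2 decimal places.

0.66

The full test is twice the length of either half (n = 2).
r_full = 2r_hh / (1 + r_hh) = 2 × 0.492 / (1 + 0.492)
r_full = 0.9840 / 1.4920 ≈ 0.6595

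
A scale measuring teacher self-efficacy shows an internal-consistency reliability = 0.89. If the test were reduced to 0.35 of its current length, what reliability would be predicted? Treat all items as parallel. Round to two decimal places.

0.74

By Spearman-Brown, r_new = n r / (1 + (n − 1) r).
r_new = 0.35·0.89 / [1 + (0.35 − 1)·0.89]
     = 0.3115 / 0.4215 = 0.7390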